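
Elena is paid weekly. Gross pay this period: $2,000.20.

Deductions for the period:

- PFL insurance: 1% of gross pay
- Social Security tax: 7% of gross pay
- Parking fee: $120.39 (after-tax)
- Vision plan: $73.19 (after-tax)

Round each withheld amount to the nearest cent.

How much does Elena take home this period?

$1,646.61

PFL insurance: $2,000.20 × 0.01 = $20.00
Social Security tax: $2,000.20 × 0.07 = $140.01
Parking fee: $120.39
Vision plan: $73.19
Total deductions = $20.00 + $140.01 + $120.39 + $73.19 = $353.59
Net pay = $2,000.20 − $353.59 = $1,646.61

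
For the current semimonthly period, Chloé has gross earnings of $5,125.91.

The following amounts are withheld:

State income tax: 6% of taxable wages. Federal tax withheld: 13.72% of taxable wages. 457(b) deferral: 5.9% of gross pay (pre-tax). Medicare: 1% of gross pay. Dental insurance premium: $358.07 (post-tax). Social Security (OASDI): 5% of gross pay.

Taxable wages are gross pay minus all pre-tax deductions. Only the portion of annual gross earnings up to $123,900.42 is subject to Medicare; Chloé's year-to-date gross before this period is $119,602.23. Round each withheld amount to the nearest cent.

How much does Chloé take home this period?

$3,214.94

457(b) deferral: $5,125.91 × 0.059 = $302.43
Taxable wages = $5,125.91 − $302.43 = $4,823.48
State income tax: $4,823.48 × 0.06 = $289.41
Federal tax withheld: $4,823.48 × 0.1372 = $661.78
Social Security (OASDI): $5,125.91 × 0.05 = $256.30
Medicare: only $123,900.42 − $119,602.23 = $4,298.19 of this check is subject → $4,298.19 × 0.01 = $42.98
Dental insurance premium: $358.07
Total deductions = $302.43 + $289.41 + $661.78 + $256.30 + $42.98 + $358.07 = $1,910.97
Net pay = $5,125.91 − $1,910.97 = $3,214.94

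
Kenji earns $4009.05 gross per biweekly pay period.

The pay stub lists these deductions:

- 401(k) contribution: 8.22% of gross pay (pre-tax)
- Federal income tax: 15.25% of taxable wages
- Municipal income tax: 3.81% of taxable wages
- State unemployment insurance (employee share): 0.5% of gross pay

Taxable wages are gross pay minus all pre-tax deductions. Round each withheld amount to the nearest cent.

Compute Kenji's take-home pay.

$2958.14

401(k) contribution: $4009.05 × 0.0822 = $329.54
Taxable wages = $4009.05 − $329.54 = $3679.51
Federal income tax: $3679.51 × 0.1525 = $561.13
Municipal income tax: $3679.51 × 0.0381 = $140.19
State unemployment insurance (employee share): $4009.05 × 0.005 = $20.05
Total deductions = $329.54 + $561.13 + $140.19 + $20.05 = $1050.91
Net pay = $4009.05 − $1050.91 = $2958.14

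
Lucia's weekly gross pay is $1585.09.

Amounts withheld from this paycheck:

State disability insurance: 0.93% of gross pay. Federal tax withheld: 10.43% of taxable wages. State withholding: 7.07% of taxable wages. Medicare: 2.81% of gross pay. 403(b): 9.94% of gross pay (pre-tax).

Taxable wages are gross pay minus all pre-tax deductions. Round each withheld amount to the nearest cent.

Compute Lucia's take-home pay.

$1118.43

403(b): $1585.09 × 0.0994 = $157.56
Taxable wages = $1585.09 − $157.56 = $1427.53
State withholding: $1427.53 × 0.0707 = $100.93
Federal tax withheld: $1427.53 × 0.1043 = $148.89
State disability insurance: $1585.09 × 0.0093 = $14.74
Medicare: $1585.09 × 0.0281 = $44.54
Total deductions = $157.56 + $100.93 + $148.89 + $14.74 + $44.54 = $466.66
Net pay = $1585.09 − $466.66 = $1118.43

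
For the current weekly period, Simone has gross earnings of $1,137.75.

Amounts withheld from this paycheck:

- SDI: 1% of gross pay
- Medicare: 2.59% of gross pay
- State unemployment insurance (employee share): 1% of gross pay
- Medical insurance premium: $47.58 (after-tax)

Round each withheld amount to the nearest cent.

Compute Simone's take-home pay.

$1,037.94

State unemployment insurance (employee share): $1,137.75 × 0.01 = $11.38
SDI: $1,137.75 × 0.01 = $11.38
Medicare: $1,137.75 × 0.0259 = $29.47
Medical insurance premium: $47.58
Total deductions = $11.38 + $11.38 + $29.47 + $47.58 = $99.81
Net pay = $1,137.75 − $99.81 = $1,037.94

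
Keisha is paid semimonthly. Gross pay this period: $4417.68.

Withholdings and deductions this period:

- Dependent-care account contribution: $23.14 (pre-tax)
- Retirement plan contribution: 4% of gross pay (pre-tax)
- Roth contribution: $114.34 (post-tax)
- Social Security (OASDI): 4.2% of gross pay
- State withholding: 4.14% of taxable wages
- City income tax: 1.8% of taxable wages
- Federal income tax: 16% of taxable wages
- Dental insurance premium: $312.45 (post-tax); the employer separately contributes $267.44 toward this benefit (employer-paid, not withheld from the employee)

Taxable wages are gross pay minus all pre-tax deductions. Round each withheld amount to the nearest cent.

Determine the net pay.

Retirement plan contribution: $4417.68 × 0.04 = $176.71
Dependent-care account contribution: $23.14
Pre-tax total = $176.71 + $23.14 = $199.85
Taxable wages = $4417.68 − $199.85 = $4217.83
City income tax: $4217.83 × 0.018 = $75.92
State withholding: $4217.83 × 0.0414 = $174.62
Federal income tax: $4217.83 × 0.16 = $674.85
Social Security (OASDI): $4417.68 × 0.042 = $185.54
Roth contribution: $114.34
Dental insurance premium: $312.45
(Employer's $267.44 toward dental insurance premium is not withheld from the employee.)
Total deductions = $176.71 + $23.14 + $75.92 + $174.62 + $674.85 + $185.54 + $114.34 + $312.45 = $1737.57
Net pay = $4417.68 − $1737.57 = $2680.11

$2680.11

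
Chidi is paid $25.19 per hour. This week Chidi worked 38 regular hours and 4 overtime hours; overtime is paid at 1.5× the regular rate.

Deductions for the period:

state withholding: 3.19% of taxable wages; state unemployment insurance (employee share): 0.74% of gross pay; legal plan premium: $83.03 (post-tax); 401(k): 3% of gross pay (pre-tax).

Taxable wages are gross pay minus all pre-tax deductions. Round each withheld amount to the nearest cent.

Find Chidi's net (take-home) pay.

$949.58

Regular pay: 38 × $25.19 = $957.22
Overtime pay: 4 × $25.19 × 1.5 = $151.14
Gross pay = $957.22 + $151.14 = $1,108.36
401(k): $1,108.36 × 0.03 = $33.25
Taxable wages = $1,108.36 − $33.25 = $1,075.11
State withholding: $1,075.11 × 0.0319 = $34.30
State unemployment insurance (employee share): $1,108.36 × 0.0074 = $8.20
Legal plan premium: $83.03
Total deductions = $33.25 + $34.30 + $8.20 + $83.03 = $158.78
Net pay = $1,108.36 − $158.78 = $949.58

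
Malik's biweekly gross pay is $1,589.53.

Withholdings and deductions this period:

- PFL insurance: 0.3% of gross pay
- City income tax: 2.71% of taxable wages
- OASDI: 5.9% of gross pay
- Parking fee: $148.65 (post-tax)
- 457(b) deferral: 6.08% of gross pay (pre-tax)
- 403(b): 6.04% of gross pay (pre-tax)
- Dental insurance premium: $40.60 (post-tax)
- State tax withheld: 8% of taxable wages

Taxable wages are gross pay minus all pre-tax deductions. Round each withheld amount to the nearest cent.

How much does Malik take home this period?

$959.47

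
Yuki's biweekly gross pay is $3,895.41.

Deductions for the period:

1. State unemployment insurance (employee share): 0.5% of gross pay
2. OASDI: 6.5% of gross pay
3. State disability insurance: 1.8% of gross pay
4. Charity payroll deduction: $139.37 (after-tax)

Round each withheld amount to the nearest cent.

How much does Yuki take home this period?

$3,413.24

State unemployment insurance (employee share): $3,895.41 × 0.005 = $19.48
State disability insurance: $3,895.41 × 0.018 = $70.12
OASDI: $3,895.41 × 0.065 = $253.20
Charity payroll deduction: $139.37
Total deductions = $19.48 + $70.12 + $253.20 + $139.37 = $482.17
Net pay = $3,895.41 − $482.17 = $3,413.24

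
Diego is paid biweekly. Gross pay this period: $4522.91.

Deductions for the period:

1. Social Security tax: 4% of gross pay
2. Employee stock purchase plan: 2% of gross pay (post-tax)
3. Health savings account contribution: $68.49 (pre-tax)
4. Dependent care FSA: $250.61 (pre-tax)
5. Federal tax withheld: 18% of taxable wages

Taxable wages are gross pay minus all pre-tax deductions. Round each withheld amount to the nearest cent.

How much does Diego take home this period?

Dependent care FSA: $250.61
Health savings account contribution: $68.49
Pre-tax total = $250.61 + $68.49 = $319.10
Taxable wages = $4522.91 − $319.10 = $4203.81
Federal tax withheld: $4203.81 × 0.18 = $756.69
Social Security tax: $4522.91 × 0.04 = $180.92
Employee stock purchase plan: $4522.91 × 0.02 = $90.46
Total deductions = $250.61 + $68.49 + $756.69 + $180.92 + $90.46 = $1347.17
Net pay = $4522.91 − $1347.17 = $3175.74

$3175.74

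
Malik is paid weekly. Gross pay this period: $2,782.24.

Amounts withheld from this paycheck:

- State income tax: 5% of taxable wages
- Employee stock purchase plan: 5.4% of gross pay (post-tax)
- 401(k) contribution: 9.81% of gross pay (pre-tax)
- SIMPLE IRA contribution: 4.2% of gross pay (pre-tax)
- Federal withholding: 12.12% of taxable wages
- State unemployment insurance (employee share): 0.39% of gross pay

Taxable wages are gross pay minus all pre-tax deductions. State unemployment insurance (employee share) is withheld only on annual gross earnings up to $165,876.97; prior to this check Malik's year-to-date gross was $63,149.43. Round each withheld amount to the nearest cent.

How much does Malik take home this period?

$1,821.78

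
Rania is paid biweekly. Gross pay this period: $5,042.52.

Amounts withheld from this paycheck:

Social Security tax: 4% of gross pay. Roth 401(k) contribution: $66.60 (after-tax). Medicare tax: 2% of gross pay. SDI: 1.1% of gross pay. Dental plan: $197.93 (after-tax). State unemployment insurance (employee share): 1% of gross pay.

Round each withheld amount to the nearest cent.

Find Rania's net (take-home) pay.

$4,369.54

State unemployment insurance (employee share): $5,042.52 × 0.01 = $50.43
Social Security tax: $5,042.52 × 0.04 = $201.70
SDI: $5,042.52 × 0.011 = $55.47
Medicare tax: $5,042.52 × 0.02 = $100.85
Roth 401(k) contribution: $66.60
Dental plan: $197.93
Total deductions = $50.43 + $201.70 + $55.47 + $100.85 + $66.60 + $197.93 = $672.98
Net pay = $5,042.52 − $672.98 = $4,369.54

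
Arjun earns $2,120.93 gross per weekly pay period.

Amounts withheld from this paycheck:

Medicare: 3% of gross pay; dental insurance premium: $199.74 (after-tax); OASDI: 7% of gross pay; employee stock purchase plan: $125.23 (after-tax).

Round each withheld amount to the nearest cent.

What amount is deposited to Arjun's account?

$1,583.86

OASDI: $2,120.93 × 0.07 = $148.47
Medicare: $2,120.93 × 0.03 = $63.63
Employee stock purchase plan: $125.23
Dental insurance premium: $199.74
Total deductions = $148.47 + $63.63 + $125.23 + $199.74 = $537.07
Net pay = $2,120.93 − $537.07 = $1,583.86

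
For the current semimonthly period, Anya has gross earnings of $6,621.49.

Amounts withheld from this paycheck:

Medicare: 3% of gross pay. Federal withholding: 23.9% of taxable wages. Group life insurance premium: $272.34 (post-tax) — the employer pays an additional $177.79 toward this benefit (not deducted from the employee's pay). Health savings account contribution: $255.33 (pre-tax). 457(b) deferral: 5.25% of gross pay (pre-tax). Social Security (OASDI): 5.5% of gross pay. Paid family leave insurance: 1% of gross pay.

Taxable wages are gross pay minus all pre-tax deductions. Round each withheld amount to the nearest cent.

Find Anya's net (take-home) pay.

457(b) deferral: $6,621.49 × 0.0525 = $347.63
Health savings account contribution: $255.33
Pre-tax total = $347.63 + $255.33 = $602.96
Taxable wages = $6,621.49 − $602.96 = $6,018.53
Federal withholding: $6,018.53 × 0.239 = $1,438.43
Medicare: $6,621.49 × 0.03 = $198.64
Social Security (OASDI): $6,621.49 × 0.055 = $364.18
Paid family leave insurance: $6,621.49 × 0.01 = $66.21
Group life insurance premium: $272.34
(Employer's $177.79 toward group life insurance premium is not withheld from the employee.)
Total deductions = $347.63 + $255.33 + $1,438.43 + $198.64 + $364.18 + $66.21 + $272.34 = $2,942.76
Net pay = $6,621.49 − $2,942.76 = $3,678.73

$3,678.73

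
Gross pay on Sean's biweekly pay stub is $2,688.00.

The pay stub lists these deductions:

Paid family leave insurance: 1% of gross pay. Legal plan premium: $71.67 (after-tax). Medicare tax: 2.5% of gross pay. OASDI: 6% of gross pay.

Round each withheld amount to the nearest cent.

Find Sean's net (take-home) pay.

Paid family leave insurance: $2,688.00 × 0.01 = $26.88
Medicare tax: $2,688.00 × 0.025 = $67.20
OASDI: $2,688.00 × 0.06 = $161.28
Legal plan premium: $71.67
Total deductions = $26.88 + $67.20 + $161.28 + $71.67 = $327.03
Net pay = $2,688.00 − $327.03 = $2,360.97

$2,360.97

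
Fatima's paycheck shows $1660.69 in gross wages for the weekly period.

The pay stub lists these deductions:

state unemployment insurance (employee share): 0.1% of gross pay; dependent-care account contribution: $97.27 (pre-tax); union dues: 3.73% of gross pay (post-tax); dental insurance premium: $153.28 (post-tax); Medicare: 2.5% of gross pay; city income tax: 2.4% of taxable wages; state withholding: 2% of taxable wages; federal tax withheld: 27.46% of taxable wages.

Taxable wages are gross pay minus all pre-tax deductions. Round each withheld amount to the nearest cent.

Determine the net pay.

Dependent-care account contribution: $97.27
Taxable wages = $1660.69 − $97.27 = $1563.42
State withholding: $1563.42 × 0.02 = $31.27
City income tax: $1563.42 × 0.024 = $37.52
Federal tax withheld: $1563.42 × 0.2746 = $429.32
Medicare: $1660.69 × 0.025 = $41.52
State unemployment insurance (employee share): $1660.69 × 0.001 = $1.66
Dental insurance premium: $153.28
Union dues: $1660.69 × 0.0373 = $61.94
Total deductions = $97.27 + $31.27 + $37.52 + $429.32 + $41.52 + $1.66 + $153.28 + $61.94 = $853.78
Net pay = $1660.69 − $853.78 = $806.91

$806.91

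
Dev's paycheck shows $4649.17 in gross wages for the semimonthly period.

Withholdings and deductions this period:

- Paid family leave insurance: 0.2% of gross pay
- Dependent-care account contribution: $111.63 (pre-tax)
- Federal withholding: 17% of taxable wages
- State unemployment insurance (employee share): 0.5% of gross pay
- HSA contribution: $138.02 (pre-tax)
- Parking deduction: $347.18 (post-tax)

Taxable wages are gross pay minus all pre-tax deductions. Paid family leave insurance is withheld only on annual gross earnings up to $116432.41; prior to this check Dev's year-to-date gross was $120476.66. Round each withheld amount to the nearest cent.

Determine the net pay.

$3281.17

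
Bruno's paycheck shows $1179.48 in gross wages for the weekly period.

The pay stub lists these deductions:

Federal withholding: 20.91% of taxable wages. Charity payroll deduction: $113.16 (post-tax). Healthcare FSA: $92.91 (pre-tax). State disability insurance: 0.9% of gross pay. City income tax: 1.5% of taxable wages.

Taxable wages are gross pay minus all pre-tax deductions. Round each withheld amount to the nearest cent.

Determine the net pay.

Healthcare FSA: $92.91
Taxable wages = $1179.48 − $92.91 = $1086.57
Federal withholding: $1086.57 × 0.2091 = $227.20
City income tax: $1086.57 × 0.015 = $16.30
State disability insurance: $1179.48 × 0.009 = $10.62
Charity payroll deduction: $113.16
Total deductions = $92.91 + $227.20 + $16.30 + $10.62 + $113.16 = $460.19
Net pay = $1179.48 − $460.19 = $719.29

$719.29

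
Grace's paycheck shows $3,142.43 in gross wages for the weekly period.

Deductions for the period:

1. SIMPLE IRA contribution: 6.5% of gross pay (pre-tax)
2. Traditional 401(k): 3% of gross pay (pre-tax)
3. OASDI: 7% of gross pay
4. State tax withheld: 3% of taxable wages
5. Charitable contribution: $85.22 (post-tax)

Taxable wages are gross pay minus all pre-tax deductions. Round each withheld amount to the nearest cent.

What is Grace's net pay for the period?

$2,453.39

SIMPLE IRA contribution: $3,142.43 × 0.065 = $204.26
Traditional 401(k): $3,142.43 × 0.03 = $94.27
Pre-tax total = $204.26 + $94.27 = $298.53
Taxable wages = $3,142.43 − $298.53 = $2,843.90
State tax withheld: $2,843.90 × 0.03 = $85.32
OASDI: $3,142.43 × 0.07 = $219.97
Charitable contribution: $85.22
Total deductions = $204.26 + $94.27 + $85.32 + $219.97 + $85.22 = $689.04
Net pay = $3,142.43 − $689.04 = $2,453.39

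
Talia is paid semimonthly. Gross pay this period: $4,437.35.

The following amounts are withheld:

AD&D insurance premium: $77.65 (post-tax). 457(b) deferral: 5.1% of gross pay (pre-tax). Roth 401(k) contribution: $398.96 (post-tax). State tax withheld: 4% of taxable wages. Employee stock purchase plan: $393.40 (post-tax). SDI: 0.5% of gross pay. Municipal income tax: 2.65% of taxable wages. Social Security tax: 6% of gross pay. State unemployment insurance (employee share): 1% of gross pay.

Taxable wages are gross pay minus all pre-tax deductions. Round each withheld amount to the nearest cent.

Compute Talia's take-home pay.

457(b) deferral: $4,437.35 × 0.051 = $226.30
Taxable wages = $4,437.35 − $226.30 = $4,211.05
State tax withheld: $4,211.05 × 0.04 = $168.44
Municipal income tax: $4,211.05 × 0.0265 = $111.59
SDI: $4,437.35 × 0.005 = $22.19
Social Security tax: $4,437.35 × 0.06 = $266.24
State unemployment insurance (employee share): $4,437.35 × 0.01 = $44.37
Roth 401(k) contribution: $398.96
Employee stock purchase plan: $393.40
AD&D insurance premium: $77.65
Total deductions = $226.30 + $168.44 + $111.59 + $22.19 + $266.24 + $44.37 + $398.96 + $393.40 + $77.65 = $1,709.14
Net pay = $4,437.35 − $1,709.14 = $2,728.21

$2,728.21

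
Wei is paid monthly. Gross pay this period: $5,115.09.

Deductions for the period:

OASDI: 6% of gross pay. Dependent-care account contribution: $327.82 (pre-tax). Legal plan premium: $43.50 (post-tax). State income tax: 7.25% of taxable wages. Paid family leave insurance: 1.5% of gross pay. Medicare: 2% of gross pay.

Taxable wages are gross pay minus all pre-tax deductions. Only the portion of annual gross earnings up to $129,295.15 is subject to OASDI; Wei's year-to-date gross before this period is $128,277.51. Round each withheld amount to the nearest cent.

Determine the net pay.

Dependent-care account contribution: $327.82
Taxable wages = $5,115.09 − $327.82 = $4,787.27
State income tax: $4,787.27 × 0.0725 = $347.08
OASDI: only $129,295.15 − $128,277.51 = $1,017.64 of this check is subject → $1,017.64 × 0.06 = $61.06
Paid family leave insurance: $5,115.09 × 0.015 = $76.73
Medicare: $5,115.09 × 0.02 = $102.30
Legal plan premium: $43.50
Total deductions = $327.82 + $347.08 + $61.06 + $76.73 + $102.30 + $43.50 = $958.49
Net pay = $5,115.09 − $958.49 = $4,156.60

$4,156.60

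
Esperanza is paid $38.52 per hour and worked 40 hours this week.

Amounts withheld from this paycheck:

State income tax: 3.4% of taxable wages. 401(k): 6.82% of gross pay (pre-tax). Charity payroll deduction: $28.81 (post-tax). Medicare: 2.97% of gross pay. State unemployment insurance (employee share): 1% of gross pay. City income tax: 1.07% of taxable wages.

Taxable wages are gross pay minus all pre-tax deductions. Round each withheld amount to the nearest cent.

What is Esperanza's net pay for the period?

$1281.57

Gross pay: 40 × $38.52 = $1540.80
401(k): $1540.80 × 0.0682 = $105.08
Taxable wages = $1540.80 − $105.08 = $1435.72
State income tax: $1435.72 × 0.034 = $48.81
City income tax: $1435.72 × 0.0107 = $15.36
Medicare: $1540.80 × 0.0297 = $45.76
State unemployment insurance (employee share): $1540.80 × 0.01 = $15.41
Charity payroll deduction: $28.81
Total deductions = $105.08 + $48.81 + $15.36 + $45.76 + $15.41 + $28.81 = $259.23
Net pay = $1540.80 − $259.23 = $1281.57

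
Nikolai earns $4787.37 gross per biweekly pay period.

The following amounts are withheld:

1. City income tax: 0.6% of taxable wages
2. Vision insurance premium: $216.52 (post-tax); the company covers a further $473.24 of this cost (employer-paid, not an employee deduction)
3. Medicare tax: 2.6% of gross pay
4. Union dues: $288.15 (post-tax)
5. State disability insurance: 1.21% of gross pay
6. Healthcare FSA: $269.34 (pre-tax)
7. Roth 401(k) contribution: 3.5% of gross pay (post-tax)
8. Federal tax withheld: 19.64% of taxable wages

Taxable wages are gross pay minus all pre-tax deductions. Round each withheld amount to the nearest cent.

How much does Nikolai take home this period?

Healthcare FSA: $269.34
Taxable wages = $4787.37 − $269.34 = $4518.03
City income tax: $4518.03 × 0.006 = $27.11
Federal tax withheld: $4518.03 × 0.1964 = $887.34
State disability insurance: $4787.37 × 0.0121 = $57.93
Medicare tax: $4787.37 × 0.026 = $124.47
Union dues: $288.15
Vision insurance premium: $216.52
Roth 401(k) contribution: $4787.37 × 0.035 = $167.56
(Employer's $473.24 toward vision insurance premium is not withheld from the employee.)
Total deductions = $269.34 + $27.11 + $887.34 + $57.93 + $124.47 + $288.15 + $216.52 + $167.56 = $2038.42
Net pay = $4787.37 − $2038.42 = $2748.95

$2748.95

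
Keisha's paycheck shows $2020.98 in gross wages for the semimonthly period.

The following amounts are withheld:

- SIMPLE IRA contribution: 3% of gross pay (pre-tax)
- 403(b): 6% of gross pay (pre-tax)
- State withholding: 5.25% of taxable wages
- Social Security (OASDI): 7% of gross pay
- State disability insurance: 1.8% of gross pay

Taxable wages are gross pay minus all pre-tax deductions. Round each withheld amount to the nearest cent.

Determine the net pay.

403(b): $2020.98 × 0.06 = $121.26
SIMPLE IRA contribution: $2020.98 × 0.03 = $60.63
Pre-tax total = $121.26 + $60.63 = $181.89
Taxable wages = $2020.98 − $181.89 = $1839.09
State withholding: $1839.09 × 0.0525 = $96.55
Social Security (OASDI): $2020.98 × 0.07 = $141.47
State disability insurance: $2020.98 × 0.018 = $36.38
Total deductions = $121.26 + $60.63 + $96.55 + $141.47 + $36.38 = $456.29
Net pay = $2020.98 − $456.29 = $1564.69

$1564.69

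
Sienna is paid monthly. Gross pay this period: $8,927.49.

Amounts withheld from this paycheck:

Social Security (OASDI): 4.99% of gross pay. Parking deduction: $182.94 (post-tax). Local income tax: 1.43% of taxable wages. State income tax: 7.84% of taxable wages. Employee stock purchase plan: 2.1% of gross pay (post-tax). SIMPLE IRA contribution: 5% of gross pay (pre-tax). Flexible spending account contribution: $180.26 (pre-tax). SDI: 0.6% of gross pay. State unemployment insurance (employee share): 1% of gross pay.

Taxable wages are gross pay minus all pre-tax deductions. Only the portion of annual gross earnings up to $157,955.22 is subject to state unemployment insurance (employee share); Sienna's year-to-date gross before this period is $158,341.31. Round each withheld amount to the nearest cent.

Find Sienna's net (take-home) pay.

Flexible spending account contribution: $180.26
SIMPLE IRA contribution: $8,927.49 × 0.05 = $446.37
Pre-tax total = $180.26 + $446.37 = $626.63
Taxable wages = $8,927.49 − $626.63 = $8,300.86
Local income tax: $8,300.86 × 0.0143 = $118.70
State income tax: $8,300.86 × 0.0784 = $650.79
State unemployment insurance (employee share): annual cap $157,955.22 already reached (YTD $158,341.31), so $0.00
SDI: $8,927.49 × 0.006 = $53.56
Social Security (OASDI): $8,927.49 × 0.0499 = $445.48
Parking deduction: $182.94
Employee stock purchase plan: $8,927.49 × 0.021 = $187.48
Total deductions = $180.26 + $446.37 + $118.70 + $650.79 + $0.00 + $53.56 + $445.48 + $182.94 + $187.48 = $2,265.58
Net pay = $8,927.49 − $2,265.58 = $6,661.91

$6,661.91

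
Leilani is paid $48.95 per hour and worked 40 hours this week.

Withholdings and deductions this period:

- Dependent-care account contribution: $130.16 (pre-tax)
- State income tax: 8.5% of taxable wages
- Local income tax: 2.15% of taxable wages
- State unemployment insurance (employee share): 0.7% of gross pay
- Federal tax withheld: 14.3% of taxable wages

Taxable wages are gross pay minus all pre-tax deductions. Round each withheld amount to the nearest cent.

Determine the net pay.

Gross pay: 40 × $48.95 = $1,958.00
Dependent-care account contribution: $130.16
Taxable wages = $1,958.00 − $130.16 = $1,827.84
State income tax: $1,827.84 × 0.085 = $155.37
Federal tax withheld: $1,827.84 × 0.143 = $261.38
Local income tax: $1,827.84 × 0.0215 = $39.30
State unemployment insurance (employee share): $1,958.00 × 0.007 = $13.71
Total deductions = $130.16 + $155.37 + $261.38 + $39.30 + $13.71 = $599.92
Net pay = $1,958.00 − $599.92 = $1,358.08

$1,358.08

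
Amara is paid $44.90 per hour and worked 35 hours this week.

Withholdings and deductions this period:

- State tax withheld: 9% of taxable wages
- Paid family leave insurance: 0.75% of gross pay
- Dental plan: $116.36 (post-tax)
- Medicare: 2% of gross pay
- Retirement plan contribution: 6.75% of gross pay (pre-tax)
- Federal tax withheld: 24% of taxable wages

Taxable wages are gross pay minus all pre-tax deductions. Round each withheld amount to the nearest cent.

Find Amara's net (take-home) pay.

$822.25

Gross pay: 35 × $44.90 = $1,571.50
Retirement plan contribution: $1,571.50 × 0.0675 = $106.08
Taxable wages = $1,571.50 − $106.08 = $1,465.42
State tax withheld: $1,465.42 × 0.09 = $131.89
Federal tax withheld: $1,465.42 × 0.24 = $351.70
Paid family leave insurance: $1,571.50 × 0.0075 = $11.79
Medicare: $1,571.50 × 0.02 = $31.43
Dental plan: $116.36
Total deductions = $106.08 + $131.89 + $351.70 + $11.79 + $31.43 + $116.36 = $749.25
Net pay = $1,571.50 − $749.25 = $822.25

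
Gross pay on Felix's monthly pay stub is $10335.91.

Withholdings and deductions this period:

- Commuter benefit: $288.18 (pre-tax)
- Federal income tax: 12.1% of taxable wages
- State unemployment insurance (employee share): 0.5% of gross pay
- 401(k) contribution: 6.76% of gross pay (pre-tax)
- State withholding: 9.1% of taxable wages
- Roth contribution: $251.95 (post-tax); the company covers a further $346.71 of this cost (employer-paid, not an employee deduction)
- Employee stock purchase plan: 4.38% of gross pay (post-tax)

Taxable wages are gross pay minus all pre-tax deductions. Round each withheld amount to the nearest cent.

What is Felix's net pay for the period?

401(k) contribution: $10335.91 × 0.0676 = $698.71
Commuter benefit: $288.18
Pre-tax total = $698.71 + $288.18 = $986.89
Taxable wages = $10335.91 − $986.89 = $9349.02
Federal income tax: $9349.02 × 0.121 = $1131.23
State withholding: $9349.02 × 0.091 = $850.76
State unemployment insurance (employee share): $10335.91 × 0.005 = $51.68
Employee stock purchase plan: $10335.91 × 0.0438 = $452.71
Roth contribution: $251.95
(Employer's $346.71 toward Roth contribution is not withheld from the employee.)
Total deductions = $698.71 + $288.18 + $1131.23 + $850.76 + $51.68 + $452.71 + $251.95 = $3725.22
Net pay = $10335.91 − $3725.22 = $6610.69

$6610.69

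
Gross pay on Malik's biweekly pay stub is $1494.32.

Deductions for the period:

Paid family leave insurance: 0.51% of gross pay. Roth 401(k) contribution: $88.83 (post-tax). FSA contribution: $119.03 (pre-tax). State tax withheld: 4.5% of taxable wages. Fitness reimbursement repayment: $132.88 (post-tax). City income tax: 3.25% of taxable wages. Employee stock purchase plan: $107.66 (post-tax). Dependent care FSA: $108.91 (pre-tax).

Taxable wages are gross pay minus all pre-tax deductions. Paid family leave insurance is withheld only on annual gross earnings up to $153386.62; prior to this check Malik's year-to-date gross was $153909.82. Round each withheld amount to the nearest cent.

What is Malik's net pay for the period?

$838.86

FSA contribution: $119.03
Dependent care FSA: $108.91
Pre-tax total = $119.03 + $108.91 = $227.94
Taxable wages = $1494.32 − $227.94 = $1266.38
State tax withheld: $1266.38 × 0.045 = $56.99
City income tax: $1266.38 × 0.0325 = $41.16
Paid family leave insurance: annual cap $153386.62 already reached (YTD $153909.82), so $0.00
Fitness reimbursement repayment: $132.88
Roth 401(k) contribution: $88.83
Employee stock purchase plan: $107.66
Total deductions = $119.03 + $108.91 + $56.99 + $41.16 + $0.00 + $132.88 + $88.83 + $107.66 = $655.46
Net pay = $1494.32 − $655.46 = $838.86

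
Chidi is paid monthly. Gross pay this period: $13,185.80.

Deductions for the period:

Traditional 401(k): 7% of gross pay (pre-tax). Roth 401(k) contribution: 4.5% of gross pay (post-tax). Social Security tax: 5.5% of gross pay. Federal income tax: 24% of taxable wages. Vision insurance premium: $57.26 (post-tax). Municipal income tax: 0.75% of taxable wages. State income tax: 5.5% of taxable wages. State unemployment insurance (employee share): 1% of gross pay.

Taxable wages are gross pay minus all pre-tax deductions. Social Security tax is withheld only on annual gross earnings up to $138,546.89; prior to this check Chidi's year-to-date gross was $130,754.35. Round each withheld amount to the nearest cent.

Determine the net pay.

Traditional 401(k): $13,185.80 × 0.07 = $923.01
Taxable wages = $13,185.80 − $923.01 = $12,262.79
Municipal income tax: $12,262.79 × 0.0075 = $91.97
State income tax: $12,262.79 × 0.055 = $674.45
Federal income tax: $12,262.79 × 0.24 = $2,943.07
Social Security tax: only $138,546.89 − $130,754.35 = $7,792.54 of this check is subject → $7,792.54 × 0.055 = $428.59
State unemployment insurance (employee share): $13,185.80 × 0.01 = $131.86
Vision insurance premium: $57.26
Roth 401(k) contribution: $13,185.80 × 0.045 = $593.36
Total deductions = $923.01 + $91.97 + $674.45 + $2,943.07 + $428.59 + $131.86 + $57.26 + $593.36 = $5,843.57
Net pay = $13,185.80 − $5,843.57 = $7,342.23

$7,342.23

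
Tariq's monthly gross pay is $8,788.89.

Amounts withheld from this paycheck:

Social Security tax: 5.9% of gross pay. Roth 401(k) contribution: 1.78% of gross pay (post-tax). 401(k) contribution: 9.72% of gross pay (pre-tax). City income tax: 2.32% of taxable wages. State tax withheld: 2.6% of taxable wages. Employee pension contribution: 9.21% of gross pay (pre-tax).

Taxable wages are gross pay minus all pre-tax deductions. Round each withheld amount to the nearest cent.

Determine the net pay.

$6,099.62

Employee pension contribution: $8,788.89 × 0.0921 = $809.46
401(k) contribution: $8,788.89 × 0.0972 = $854.28
Pre-tax total = $809.46 + $854.28 = $1,663.74
Taxable wages = $8,788.89 − $1,663.74 = $7,125.15
City income tax: $7,125.15 × 0.0232 = $165.30
State tax withheld: $7,125.15 × 0.026 = $185.25
Social Security tax: $8,788.89 × 0.059 = $518.54
Roth 401(k) contribution: $8,788.89 × 0.0178 = $156.44
Total deductions = $809.46 + $854.28 + $165.30 + $185.25 + $518.54 + $156.44 = $2,689.27
Net pay = $8,788.89 − $2,689.27 = $6,099.62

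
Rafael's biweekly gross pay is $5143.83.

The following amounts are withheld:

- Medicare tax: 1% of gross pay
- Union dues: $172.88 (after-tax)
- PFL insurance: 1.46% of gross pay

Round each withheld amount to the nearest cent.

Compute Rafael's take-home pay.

$4844.41

Medicare tax: $5143.83 × 0.01 = $51.44
PFL insurance: $5143.83 × 0.0146 = $75.10
Union dues: $172.88
Total deductions = $51.44 + $75.10 + $172.88 = $299.42
Net pay = $5143.83 − $299.42 = $4844.41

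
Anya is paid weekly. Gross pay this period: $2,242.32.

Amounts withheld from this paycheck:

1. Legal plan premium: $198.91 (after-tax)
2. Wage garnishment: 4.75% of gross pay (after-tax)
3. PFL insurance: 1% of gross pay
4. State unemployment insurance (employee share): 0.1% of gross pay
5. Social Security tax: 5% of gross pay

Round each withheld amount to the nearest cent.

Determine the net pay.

Social Security tax: $2,242.32 × 0.05 = $112.12
PFL insurance: $2,242.32 × 0.01 = $22.42
State unemployment insurance (employee share): $2,242.32 × 0.001 = $2.24
Wage garnishment: $2,242.32 × 0.0475 = $106.51
Legal plan premium: $198.91
Total deductions = $112.12 + $22.42 + $2.24 + $106.51 + $198.91 = $442.20
Net pay = $2,242.32 − $442.20 = $1,800.12

$1,800.12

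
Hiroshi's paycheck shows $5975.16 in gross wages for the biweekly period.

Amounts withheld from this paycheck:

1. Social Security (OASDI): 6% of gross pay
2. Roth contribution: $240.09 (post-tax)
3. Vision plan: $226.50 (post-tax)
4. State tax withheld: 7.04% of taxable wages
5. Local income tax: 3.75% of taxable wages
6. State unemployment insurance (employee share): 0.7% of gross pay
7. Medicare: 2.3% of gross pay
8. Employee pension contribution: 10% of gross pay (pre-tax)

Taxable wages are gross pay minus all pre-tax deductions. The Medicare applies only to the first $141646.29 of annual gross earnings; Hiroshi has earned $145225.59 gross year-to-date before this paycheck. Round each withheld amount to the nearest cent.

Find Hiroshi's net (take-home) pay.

$3930.46

Employee pension contribution: $5975.16 × 0.1 = $597.52
Taxable wages = $5975.16 − $597.52 = $5377.64
Local income tax: $5377.64 × 0.0375 = $201.66
State tax withheld: $5377.64 × 0.0704 = $378.59
State unemployment insurance (employee share): $5975.16 × 0.007 = $41.83
Social Security (OASDI): $5975.16 × 0.06 = $358.51
Medicare: annual cap $141646.29 already reached (YTD $145225.59), so $0.00
Vision plan: $226.50
Roth contribution: $240.09
Total deductions = $597.52 + $201.66 + $378.59 + $41.83 + $358.51 + $0.00 + $226.50 + $240.09 = $2044.70
Net pay = $5975.16 − $2044.70 = $3930.46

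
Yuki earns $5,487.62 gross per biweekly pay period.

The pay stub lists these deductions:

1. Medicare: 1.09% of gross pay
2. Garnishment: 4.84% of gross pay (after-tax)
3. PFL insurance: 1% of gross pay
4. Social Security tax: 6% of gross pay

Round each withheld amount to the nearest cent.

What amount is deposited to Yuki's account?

PFL insurance: $5,487.62 × 0.01 = $54.88
Social Security tax: $5,487.62 × 0.06 = $329.26
Medicare: $5,487.62 × 0.0109 = $59.82
Garnishment: $5,487.62 × 0.0484 = $265.60
Total deductions = $54.88 + $329.26 + $59.82 + $265.60 = $709.56
Net pay = $5,487.62 − $709.56 = $4,778.06

$4,778.06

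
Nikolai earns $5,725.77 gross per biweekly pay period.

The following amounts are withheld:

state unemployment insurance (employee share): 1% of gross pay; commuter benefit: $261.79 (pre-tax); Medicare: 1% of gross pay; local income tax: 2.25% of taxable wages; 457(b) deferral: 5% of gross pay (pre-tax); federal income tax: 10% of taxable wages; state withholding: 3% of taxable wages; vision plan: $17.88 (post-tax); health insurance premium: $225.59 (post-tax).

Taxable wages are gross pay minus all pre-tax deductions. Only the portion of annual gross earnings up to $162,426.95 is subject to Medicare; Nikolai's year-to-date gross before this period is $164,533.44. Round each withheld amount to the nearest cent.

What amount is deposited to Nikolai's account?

$4,087.36

457(b) deferral: $5,725.77 × 0.05 = $286.29
Commuter benefit: $261.79
Pre-tax total = $286.29 + $261.79 = $548.08
Taxable wages = $5,725.77 − $548.08 = $5,177.69
Federal income tax: $5,177.69 × 0.1 = $517.77
Local income tax: $5,177.69 × 0.0225 = $116.50
State withholding: $5,177.69 × 0.03 = $155.33
Medicare: annual cap $162,426.95 already reached (YTD $164,533.44), so $0.00
State unemployment insurance (employee share): $5,725.77 × 0.01 = $57.26
Health insurance premium: $225.59
Vision plan: $17.88
Total deductions = $286.29 + $261.79 + $517.77 + $116.50 + $155.33 + $0.00 + $57.26 + $225.59 + $17.88 = $1,638.41
Net pay = $5,725.77 − $1,638.41 = $4,087.36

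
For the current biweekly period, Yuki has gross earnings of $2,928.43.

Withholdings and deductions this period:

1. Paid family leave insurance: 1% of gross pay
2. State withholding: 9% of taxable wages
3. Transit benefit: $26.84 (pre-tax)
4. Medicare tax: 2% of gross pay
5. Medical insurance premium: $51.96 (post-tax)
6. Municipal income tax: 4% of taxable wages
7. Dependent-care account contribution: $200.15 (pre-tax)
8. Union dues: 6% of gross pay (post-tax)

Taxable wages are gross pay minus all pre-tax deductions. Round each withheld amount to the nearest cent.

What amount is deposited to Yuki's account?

Dependent-care account contribution: $200.15
Transit benefit: $26.84
Pre-tax total = $200.15 + $26.84 = $226.99
Taxable wages = $2,928.43 − $226.99 = $2,701.44
State withholding: $2,701.44 × 0.09 = $243.13
Municipal income tax: $2,701.44 × 0.04 = $108.06
Paid family leave insurance: $2,928.43 × 0.01 = $29.28
Medicare tax: $2,928.43 × 0.02 = $58.57
Medical insurance premium: $51.96
Union dues: $2,928.43 × 0.06 = $175.71
Total deductions = $200.15 + $26.84 + $243.13 + $108.06 + $29.28 + $58.57 + $51.96 + $175.71 = $893.70
Net pay = $2,928.43 − $893.70 = $2,034.73

$2,034.73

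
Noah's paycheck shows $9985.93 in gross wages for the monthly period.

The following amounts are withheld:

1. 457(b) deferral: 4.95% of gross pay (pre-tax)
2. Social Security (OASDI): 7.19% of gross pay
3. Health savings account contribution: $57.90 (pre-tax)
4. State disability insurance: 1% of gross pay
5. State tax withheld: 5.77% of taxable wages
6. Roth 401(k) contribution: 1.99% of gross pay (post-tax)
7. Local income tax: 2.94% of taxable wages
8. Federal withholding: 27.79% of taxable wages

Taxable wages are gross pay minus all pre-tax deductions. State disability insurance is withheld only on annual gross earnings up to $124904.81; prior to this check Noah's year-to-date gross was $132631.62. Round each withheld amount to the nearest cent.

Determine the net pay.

457(b) deferral: $9985.93 × 0.0495 = $494.30
Health savings account contribution: $57.90
Pre-tax total = $494.30 + $57.90 = $552.20
Taxable wages = $9985.93 − $552.20 = $9433.73
State tax withheld: $9433.73 × 0.0577 = $544.33
Local income tax: $9433.73 × 0.0294 = $277.35
Federal withholding: $9433.73 × 0.2779 = $2621.63
Social Security (OASDI): $9985.93 × 0.0719 = $717.99
State disability insurance: annual cap $124904.81 already reached (YTD $132631.62), so $0.00
Roth 401(k) contribution: $9985.93 × 0.0199 = $198.72
Total deductions = $494.30 + $57.90 + $544.33 + $277.35 + $2621.63 + $717.99 + $0.00 + $198.72 = $4912.22
Net pay = $9985.93 − $4912.22 = $5073.71

$5073.71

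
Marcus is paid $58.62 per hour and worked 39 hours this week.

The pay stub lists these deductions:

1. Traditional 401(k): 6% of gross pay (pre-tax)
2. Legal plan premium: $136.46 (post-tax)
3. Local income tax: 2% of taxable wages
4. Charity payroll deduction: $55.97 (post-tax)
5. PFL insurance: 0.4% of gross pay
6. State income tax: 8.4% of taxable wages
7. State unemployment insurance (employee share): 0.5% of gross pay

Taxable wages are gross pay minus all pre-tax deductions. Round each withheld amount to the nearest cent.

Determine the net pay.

$1712.51

Gross pay: 39 × $58.62 = $2286.18
Traditional 401(k): $2286.18 × 0.06 = $137.17
Taxable wages = $2286.18 − $137.17 = $2149.01
Local income tax: $2149.01 × 0.02 = $42.98
State income tax: $2149.01 × 0.084 = $180.52
State unemployment insurance (employee share): $2286.18 × 0.005 = $11.43
PFL insurance: $2286.18 × 0.004 = $9.14
Legal plan premium: $136.46
Charity payroll deduction: $55.97
Total deductions = $137.17 + $42.98 + $180.52 + $11.43 + $9.14 + $136.46 + $55.97 = $573.67
Net pay = $2286.18 − $573.67 = $1712.51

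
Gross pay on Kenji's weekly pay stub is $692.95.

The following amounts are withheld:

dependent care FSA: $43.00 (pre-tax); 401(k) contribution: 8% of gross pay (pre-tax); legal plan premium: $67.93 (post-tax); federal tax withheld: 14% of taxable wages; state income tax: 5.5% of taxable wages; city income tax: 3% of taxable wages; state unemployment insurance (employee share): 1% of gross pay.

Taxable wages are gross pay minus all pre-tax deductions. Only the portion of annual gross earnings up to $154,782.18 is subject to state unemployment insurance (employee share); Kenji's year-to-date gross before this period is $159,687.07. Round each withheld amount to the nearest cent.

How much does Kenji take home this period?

$392.81

Dependent care FSA: $43.00
401(k) contribution: $692.95 × 0.08 = $55.44
Pre-tax total = $43.00 + $55.44 = $98.44
Taxable wages = $692.95 − $98.44 = $594.51
City income tax: $594.51 × 0.03 = $17.84
State income tax: $594.51 × 0.055 = $32.70
Federal tax withheld: $594.51 × 0.14 = $83.23
State unemployment insurance (employee share): annual cap $154,782.18 already reached (YTD $159,687.07), so $0.00
Legal plan premium: $67.93
Total deductions = $43.00 + $55.44 + $17.84 + $32.70 + $83.23 + $0.00 + $67.93 = $300.14
Net pay = $692.95 − $300.14 = $392.81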